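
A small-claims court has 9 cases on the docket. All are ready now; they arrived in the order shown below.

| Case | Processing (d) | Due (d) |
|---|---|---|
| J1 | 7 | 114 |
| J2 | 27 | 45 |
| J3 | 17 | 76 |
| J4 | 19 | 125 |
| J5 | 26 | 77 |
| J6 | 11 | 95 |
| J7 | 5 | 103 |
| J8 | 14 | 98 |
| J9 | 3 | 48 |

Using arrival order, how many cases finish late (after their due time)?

5

FIFO (arrival order): J1 J2 J3 J4 J5 J6 J7 J8 J9.
J1: 0→7, due 114, tardiness 0
J2: 7→34, due 45, tardiness 0
J3: 34→51, due 76, tardiness 0
J4: 51→70, due 125, tardiness 0
J5: 70→96, due 77, tardiness 19
J6: 96→107, due 95, tardiness 12
J7: 107→112, due 103, tardiness 9
J8: 112→126, due 98, tardiness 28
J9: 126→129, due 48, tardiness 81
Late cases: 5.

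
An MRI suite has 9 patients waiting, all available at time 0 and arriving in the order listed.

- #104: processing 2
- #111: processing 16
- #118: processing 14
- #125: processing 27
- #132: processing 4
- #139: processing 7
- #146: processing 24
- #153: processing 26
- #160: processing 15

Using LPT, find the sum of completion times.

LPT (decreasing processing time): #125 #153 #146 #111 #160 #118 #139 #132 #104.
#125: 0→27
#153: 27→53
#146: 53→77
#111: 77→93
#160: 93→108
#118: 108→122
#139: 122→129
#132: 129→133
#104: 133→135
Sum = 27+53+77+93+108+122+129+133+135 = 877.

877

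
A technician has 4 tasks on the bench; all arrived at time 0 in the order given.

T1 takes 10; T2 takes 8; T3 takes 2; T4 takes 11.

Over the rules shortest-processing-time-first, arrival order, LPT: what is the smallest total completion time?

63

SPT (increasing processing time): T3 T2 T1 T4.
T3: 0→2
T2: 2→10
T1: 10→20
T4: 20→31
Sum = 2+10+20+31 = 63.
FIFO (arrival order): T1 T2 T3 T4.
T1: 0→10
T2: 10→18
T3: 18→20
T4: 20→31
Sum = 10+18+20+31 = 79.
LPT (decreasing processing time): T4 T1 T2 T3.
T4: 0→11
T1: 11→21
T2: 21→29
T3: 29→31
Sum = 11+21+29+31 = 92.
SPT 63, FIFO 79, LPT 92 → minimum 63.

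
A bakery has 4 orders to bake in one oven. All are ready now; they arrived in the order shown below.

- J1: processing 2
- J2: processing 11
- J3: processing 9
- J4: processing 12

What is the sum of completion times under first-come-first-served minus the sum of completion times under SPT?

FIFO (arrival order): J1 J2 J3 J4.
J1: 0→2
J2: 2→13
J3: 13→22
J4: 22→34
Sum = 2+13+22+34 = 71.
SPT (increasing processing time): J1 J3 J2 J4.
J1: 0→2
J3: 2→11
J2: 11→22
J4: 22→34
Sum = 2+11+22+34 = 69.
Difference = 71 − 69 = 2.

2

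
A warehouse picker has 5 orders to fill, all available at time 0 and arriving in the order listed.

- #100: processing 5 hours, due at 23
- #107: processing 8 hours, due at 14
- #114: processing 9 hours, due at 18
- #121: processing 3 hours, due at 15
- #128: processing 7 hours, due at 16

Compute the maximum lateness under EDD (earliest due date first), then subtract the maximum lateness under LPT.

-8

EDD (increasing due date): #107 #121 #128 #114 #100.
#107: 0→8, due 14, lateness -6
#121: 8→11, due 15, lateness -4
#128: 11→18, due 16, lateness 2
#114: 18→27, due 18, lateness 9
#100: 27→32, due 23, lateness 9
Maximum = 9.
LPT (decreasing processing time): #114 #107 #128 #100 #121.
#114: 0→9, due 18, lateness -9
#107: 9→17, due 14, lateness 3
#128: 17→24, due 16, lateness 8
#100: 24→29, due 23, lateness 6
#121: 29→32, due 15, lateness 17
Maximum = 17.
Difference = 9 − 17 = -8.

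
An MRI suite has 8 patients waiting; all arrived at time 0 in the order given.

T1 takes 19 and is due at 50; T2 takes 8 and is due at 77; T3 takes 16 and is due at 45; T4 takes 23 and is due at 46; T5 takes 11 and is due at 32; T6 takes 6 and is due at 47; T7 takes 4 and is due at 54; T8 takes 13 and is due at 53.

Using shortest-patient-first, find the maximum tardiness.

SPT (increasing processing time): T7 T6 T2 T5 T8 T3 T1 T4.
T7: 0→4, due 54, tardiness 0
T6: 4→10, due 47, tardiness 0
T2: 10→18, due 77, tardiness 0
T5: 18→29, due 32, tardiness 0
T8: 29→42, due 53, tardiness 0
T3: 42→58, due 45, tardiness 13
T1: 58→77, due 50, tardiness 27
T4: 77→100, due 46, tardiness 54
Maximum = 54.

54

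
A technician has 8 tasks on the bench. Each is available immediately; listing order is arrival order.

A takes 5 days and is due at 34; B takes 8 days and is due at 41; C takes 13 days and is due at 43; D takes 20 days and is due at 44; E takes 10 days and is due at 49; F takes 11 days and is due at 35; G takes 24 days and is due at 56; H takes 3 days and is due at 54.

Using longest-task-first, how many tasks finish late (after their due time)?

6

LPT (decreasing processing time): G D C F E B A H.
G: 0→24, due 56, tardiness 0
D: 24→44, due 44, tardiness 0
C: 44→57, due 43, tardiness 14
F: 57→68, due 35, tardiness 33
E: 68→78, due 49, tardiness 29
B: 78→86, due 41, tardiness 45
A: 86→91, due 34, tardiness 57
H: 91→94, due 54, tardiness 40
Late tasks: 6.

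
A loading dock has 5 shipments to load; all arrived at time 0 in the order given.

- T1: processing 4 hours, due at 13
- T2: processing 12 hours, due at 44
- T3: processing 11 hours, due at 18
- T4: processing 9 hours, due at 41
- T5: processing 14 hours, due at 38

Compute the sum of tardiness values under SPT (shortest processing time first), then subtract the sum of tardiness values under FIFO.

SPT (increasing processing time): T1 T4 T3 T2 T5.
T1: 0→4, due 13, tardiness 0
T4: 4→13, due 41, tardiness 0
T3: 13→24, due 18, tardiness 6
T2: 24→36, due 44, tardiness 0
T5: 36→50, due 38, tardiness 12
Sum = 0+0+6+0+12 = 18.
FIFO (arrival order): T1 T2 T3 T4 T5.
T1: 0→4, due 13, tardiness 0
T2: 4→16, due 44, tardiness 0
T3: 16→27, due 18, tardiness 9
T4: 27→36, due 41, tardiness 0
T5: 36→50, due 38, tardiness 12
Sum = 0+0+9+0+12 = 21.
Difference = 18 − 21 = -3.

-3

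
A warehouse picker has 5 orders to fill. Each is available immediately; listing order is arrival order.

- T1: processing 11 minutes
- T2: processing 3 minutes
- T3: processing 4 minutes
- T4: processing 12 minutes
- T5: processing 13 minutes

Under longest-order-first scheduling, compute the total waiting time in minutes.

LPT (decreasing processing time): T5 T4 T1 T3 T2.
T5: waits 0, runs 0→13
T4: waits 13, runs 13→25
T1: waits 25, runs 25→36
T3: waits 36, runs 36→40
T2: waits 40, runs 40→43
Sum = 0+13+25+36+40 = 114.

114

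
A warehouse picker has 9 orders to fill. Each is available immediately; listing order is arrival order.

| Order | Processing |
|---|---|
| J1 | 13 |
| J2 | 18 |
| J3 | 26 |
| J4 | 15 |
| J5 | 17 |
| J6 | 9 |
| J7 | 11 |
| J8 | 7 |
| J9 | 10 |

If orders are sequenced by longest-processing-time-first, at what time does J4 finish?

LPT (decreasing processing time): J3 J2 J5 J4 J1 J7 J9 J6 J8.
J3: 0→26
J2: 26→44
J5: 44→61
J4: 61→76

76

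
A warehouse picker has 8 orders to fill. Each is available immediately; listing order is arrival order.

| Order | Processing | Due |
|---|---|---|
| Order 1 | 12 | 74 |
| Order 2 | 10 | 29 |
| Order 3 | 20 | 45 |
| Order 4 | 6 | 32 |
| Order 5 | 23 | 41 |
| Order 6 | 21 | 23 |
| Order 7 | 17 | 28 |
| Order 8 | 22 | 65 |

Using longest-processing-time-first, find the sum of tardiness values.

LPT (decreasing processing time): Order 5 Order 8 Order 6 Order 3 Order 7 Order 1 Order 2 Order 4.
Order 5: 0→23, due 41, tardiness 0
Order 8: 23→45, due 65, tardiness 0
Order 6: 45→66, due 23, tardiness 43
Order 3: 66→86, due 45, tardiness 41
Order 7: 86→103, due 28, tardiness 75
Order 1: 103→115, due 74, tardiness 41
Order 2: 115→125, due 29, tardiness 96
Order 4: 125→131, due 32, tardiness 99
Sum = 0+0+43+41+75+41+96+99 = 395.

395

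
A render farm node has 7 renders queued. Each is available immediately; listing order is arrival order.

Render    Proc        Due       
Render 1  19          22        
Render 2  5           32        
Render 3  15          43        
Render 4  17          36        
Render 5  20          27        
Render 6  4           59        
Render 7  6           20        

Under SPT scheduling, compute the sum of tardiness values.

114

SPT (increasing processing time): Render 6 Render 2 Render 7 Render 3 Render 4 Render 1 Render 5.
Render 6: 0→4, due 59, tardiness 0
Render 2: 4→9, due 32, tardiness 0
Render 7: 9→15, due 20, tardiness 0
Render 3: 15→30, due 43, tardiness 0
Render 4: 30→47, due 36, tardiness 11
Render 1: 47→66, due 22, tardiness 44
Render 5: 66→86, due 27, tardiness 59
Sum = 0+0+0+0+11+44+59 = 114.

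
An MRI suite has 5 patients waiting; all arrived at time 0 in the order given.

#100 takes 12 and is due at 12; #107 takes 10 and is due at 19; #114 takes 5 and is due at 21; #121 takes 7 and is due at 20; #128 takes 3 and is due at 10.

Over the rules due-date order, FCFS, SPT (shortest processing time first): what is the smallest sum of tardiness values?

31

EDD (increasing due date): #128 #100 #107 #121 #114.
#128: 0→3, due 10, tardiness 0
#100: 3→15, due 12, tardiness 3
#107: 15→25, due 19, tardiness 6
#121: 25→32, due 20, tardiness 12
#114: 32→37, due 21, tardiness 16
Sum = 0+3+6+12+16 = 37.
FIFO (arrival order): #100 #107 #114 #121 #128.
#100: 0→12, due 12, tardiness 0
#107: 12→22, due 19, tardiness 3
#114: 22→27, due 21, tardiness 6
#121: 27→34, due 20, tardiness 14
#128: 34→37, due 10, tardiness 27
Sum = 0+3+6+14+27 = 50.
SPT (increasing processing time): #128 #114 #121 #107 #100.
#128: 0→3, due 10, tardiness 0
#114: 3→8, due 21, tardiness 0
#121: 8→15, due 20, tardiness 0
#107: 15→25, due 19, tardiness 6
#100: 25→37, due 12, tardiness 25
Sum = 0+0+0+6+25 = 31.
EDD 37, FIFO 50, SPT 31 → minimum 31.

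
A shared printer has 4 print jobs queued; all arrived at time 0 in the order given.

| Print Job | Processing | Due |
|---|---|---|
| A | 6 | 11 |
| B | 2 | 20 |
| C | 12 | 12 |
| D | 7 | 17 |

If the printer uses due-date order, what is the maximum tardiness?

8

EDD (increasing due date): A C D B.
A: 0→6, due 11, tardiness 0
C: 6→18, due 12, tardiness 6
D: 18→25, due 17, tardiness 8
B: 25→27, due 20, tardiness 7
Maximum = 8.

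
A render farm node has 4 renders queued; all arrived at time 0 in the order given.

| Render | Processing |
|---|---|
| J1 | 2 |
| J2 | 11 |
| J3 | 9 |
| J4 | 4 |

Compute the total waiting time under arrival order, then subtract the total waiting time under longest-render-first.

FIFO (arrival order): J1 J2 J3 J4.
J1: waits 0, runs 0→2
J2: waits 2, runs 2→13
J3: waits 13, runs 13→22
J4: waits 22, runs 22→26
Sum = 0+2+13+22 = 37.
LPT (decreasing processing time): J2 J3 J4 J1.
J2: waits 0, runs 0→11
J3: waits 11, runs 11→20
J4: waits 20, runs 20→24
J1: waits 24, runs 24→26
Sum = 0+11+20+24 = 55.
Difference = 37 − 55 = -18.

-18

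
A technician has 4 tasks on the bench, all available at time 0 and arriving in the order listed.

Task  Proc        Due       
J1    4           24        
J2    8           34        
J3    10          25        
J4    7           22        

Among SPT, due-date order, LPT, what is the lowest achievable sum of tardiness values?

SPT (increasing processing time): J1 J4 J2 J3.
J1: 0→4, due 24, tardiness 0
J4: 4→11, due 22, tardiness 0
J2: 11→19, due 34, tardiness 0
J3: 19→29, due 25, tardiness 4
Sum = 0+0+0+4 = 4.
EDD (increasing due date): J4 J1 J3 J2.
J4: 0→7, due 22, tardiness 0
J1: 7→11, due 24, tardiness 0
J3: 11→21, due 25, tardiness 0
J2: 21→29, due 34, tardiness 0
Sum = 0+0+0+0 = 0.
LPT (decreasing processing time): J3 J2 J4 J1.
J3: 0→10, due 25, tardiness 0
J2: 10→18, due 34, tardiness 0
J4: 18→25, due 22, tardiness 3
J1: 25→29, due 24, tardiness 5
Sum = 0+0+3+5 = 8.
SPT 4, EDD 0, LPT 8 → minimum 0.

0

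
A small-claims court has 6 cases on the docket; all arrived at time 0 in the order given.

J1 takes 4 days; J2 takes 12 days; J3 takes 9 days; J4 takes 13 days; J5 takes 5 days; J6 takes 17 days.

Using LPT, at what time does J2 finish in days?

42

LPT (decreasing processing time): J6 J4 J2 J3 J5 J1.
J6: 0→17
J4: 17→30
J2: 30→42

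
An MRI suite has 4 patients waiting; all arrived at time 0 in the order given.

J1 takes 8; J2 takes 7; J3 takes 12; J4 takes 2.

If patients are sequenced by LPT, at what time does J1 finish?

20

LPT (decreasing processing time): J3 J1 J2 J4.
J3: 0→12
J1: 12→20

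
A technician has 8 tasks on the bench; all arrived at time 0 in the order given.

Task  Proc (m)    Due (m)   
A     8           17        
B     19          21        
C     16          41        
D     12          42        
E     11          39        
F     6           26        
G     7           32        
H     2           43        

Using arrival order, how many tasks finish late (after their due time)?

FIFO (arrival order): A B C D E F G H.
A: 0→8, due 17, tardiness 0
B: 8→27, due 21, tardiness 6
C: 27→43, due 41, tardiness 2
D: 43→55, due 42, tardiness 13
E: 55→66, due 39, tardiness 27
F: 66→72, due 26, tardiness 46
G: 72→79, due 32, tardiness 47
H: 79→81, due 43, tardiness 38
Late tasks: 7.

7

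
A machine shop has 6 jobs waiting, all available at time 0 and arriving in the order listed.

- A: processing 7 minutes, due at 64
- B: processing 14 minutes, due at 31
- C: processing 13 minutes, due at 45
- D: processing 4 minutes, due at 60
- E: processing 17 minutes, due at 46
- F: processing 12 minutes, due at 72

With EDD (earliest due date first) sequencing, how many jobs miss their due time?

0

EDD (increasing due date): B C E D A F.
B: 0→14, due 31, tardiness 0
C: 14→27, due 45, tardiness 0
E: 27→44, due 46, tardiness 0
D: 44→48, due 60, tardiness 0
A: 48→55, due 64, tardiness 0
F: 55→67, due 72, tardiness 0
Late jobs: 0.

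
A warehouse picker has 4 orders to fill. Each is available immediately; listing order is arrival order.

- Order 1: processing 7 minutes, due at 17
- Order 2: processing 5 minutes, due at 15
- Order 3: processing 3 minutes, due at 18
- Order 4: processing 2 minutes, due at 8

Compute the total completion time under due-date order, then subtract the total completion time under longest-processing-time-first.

-11

EDD (increasing due date): Order 4 Order 2 Order 1 Order 3.
Order 4: 0→2
Order 2: 2→7
Order 1: 7→14
Order 3: 14→17
Sum = 2+7+14+17 = 40.
LPT (decreasing processing time): Order 1 Order 2 Order 3 Order 4.
Order 1: 0→7
Order 2: 7→12
Order 3: 12→15
Order 4: 15→17
Sum = 7+12+15+17 = 51.
Difference = 40 − 51 = -11.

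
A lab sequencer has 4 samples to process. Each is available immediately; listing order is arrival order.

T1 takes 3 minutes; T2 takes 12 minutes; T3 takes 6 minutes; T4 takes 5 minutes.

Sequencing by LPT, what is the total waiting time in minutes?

LPT (decreasing processing time): T2 T3 T4 T1.
T2: waits 0, runs 0→12
T3: waits 12, runs 12→18
T4: waits 18, runs 18→23
T1: waits 23, runs 23→26
Sum = 0+12+18+23 = 53.

53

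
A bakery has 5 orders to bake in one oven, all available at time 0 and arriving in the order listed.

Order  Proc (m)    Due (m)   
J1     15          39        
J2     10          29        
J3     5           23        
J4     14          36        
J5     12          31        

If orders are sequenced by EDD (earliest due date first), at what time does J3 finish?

EDD (increasing due date): J3 J2 J5 J4 J1.
J3: 0→5

5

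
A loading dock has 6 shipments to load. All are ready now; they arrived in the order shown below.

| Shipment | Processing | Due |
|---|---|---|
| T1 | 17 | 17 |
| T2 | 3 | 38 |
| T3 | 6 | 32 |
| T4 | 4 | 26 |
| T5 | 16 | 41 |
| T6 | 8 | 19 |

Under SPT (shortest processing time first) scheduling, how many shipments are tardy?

SPT (increasing processing time): T2 T4 T3 T6 T5 T1.
T2: 0→3, due 38, tardiness 0
T4: 3→7, due 26, tardiness 0
T3: 7→13, due 32, tardiness 0
T6: 13→21, due 19, tardiness 2
T5: 21→37, due 41, tardiness 0
T1: 37→54, due 17, tardiness 37
Late shipments: 2.

2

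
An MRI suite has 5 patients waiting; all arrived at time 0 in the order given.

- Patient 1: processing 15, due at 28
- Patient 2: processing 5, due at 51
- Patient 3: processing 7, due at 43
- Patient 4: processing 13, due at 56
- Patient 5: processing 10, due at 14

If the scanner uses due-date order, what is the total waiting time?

EDD (increasing due date): Patient 5 Patient 1 Patient 3 Patient 2 Patient 4.
Patient 5: waits 0, runs 0→10
Patient 1: waits 10, runs 10→25
Patient 3: waits 25, runs 25→32
Patient 2: waits 32, runs 32→37
Patient 4: waits 37, runs 37→50
Sum = 0+10+25+32+37 = 104.

104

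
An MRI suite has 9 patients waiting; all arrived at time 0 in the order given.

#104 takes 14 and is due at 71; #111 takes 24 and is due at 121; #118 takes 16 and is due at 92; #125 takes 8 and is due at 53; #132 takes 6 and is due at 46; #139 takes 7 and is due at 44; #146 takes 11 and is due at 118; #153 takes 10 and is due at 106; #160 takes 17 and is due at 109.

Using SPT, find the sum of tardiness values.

SPT (increasing processing time): #132 #139 #125 #153 #146 #104 #118 #160 #111.
#132: 0→6, due 46, tardiness 0
#139: 6→13, due 44, tardiness 0
#125: 13→21, due 53, tardiness 0
#153: 21→31, due 106, tardiness 0
#146: 31→42, due 118, tardiness 0
#104: 42→56, due 71, tardiness 0
#118: 56→72, due 92, tardiness 0
#160: 72→89, due 109, tardiness 0
#111: 89→113, due 121, tardiness 0
Sum = 0+0+0+0+0+0+0+0+0 = 0.

0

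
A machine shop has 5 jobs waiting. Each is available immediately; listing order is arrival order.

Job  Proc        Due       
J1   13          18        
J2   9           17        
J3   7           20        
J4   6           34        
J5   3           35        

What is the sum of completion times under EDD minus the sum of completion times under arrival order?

-4

EDD (increasing due date): J2 J1 J3 J4 J5.
J2: 0→9
J1: 9→22
J3: 22→29
J4: 29→35
J5: 35→38
Sum = 9+22+29+35+38 = 133.
FIFO (arrival order): J1 J2 J3 J4 J5.
J1: 0→13
J2: 13→22
J3: 22→29
J4: 29→35
J5: 35→38
Sum = 13+22+29+35+38 = 137.
Difference = 133 − 137 = -4.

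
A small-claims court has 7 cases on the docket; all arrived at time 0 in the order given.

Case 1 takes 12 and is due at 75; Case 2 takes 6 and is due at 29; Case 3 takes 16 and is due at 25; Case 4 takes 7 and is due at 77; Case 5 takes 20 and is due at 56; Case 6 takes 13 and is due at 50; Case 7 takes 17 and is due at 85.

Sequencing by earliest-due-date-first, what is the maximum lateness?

EDD (increasing due date): Case 3 Case 2 Case 6 Case 5 Case 1 Case 4 Case 7.
Case 3: 0→16, due 25, lateness -9
Case 2: 16→22, due 29, lateness -7
Case 6: 22→35, due 50, lateness -15
Case 5: 35→55, due 56, lateness -1
Case 1: 55→67, due 75, lateness -8
Case 4: 67→74, due 77, lateness -3
Case 7: 74→91, due 85, lateness 6
Maximum = 6.

6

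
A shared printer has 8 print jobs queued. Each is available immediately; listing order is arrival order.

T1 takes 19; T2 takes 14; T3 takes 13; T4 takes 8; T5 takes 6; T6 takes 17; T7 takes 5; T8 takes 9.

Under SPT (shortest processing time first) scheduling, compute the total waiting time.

231

SPT (increasing processing time): T7 T5 T4 T8 T3 T2 T6 T1.
T7: waits 0, runs 0→5
T5: waits 5, runs 5→11
T4: waits 11, runs 11→19
T8: waits 19, runs 19→28
T3: waits 28, runs 28→41
T2: waits 41, runs 41→55
T6: waits 55, runs 55→72
T1: waits 72, runs 72→91
Sum = 0+5+11+19+28+41+55+72 = 231.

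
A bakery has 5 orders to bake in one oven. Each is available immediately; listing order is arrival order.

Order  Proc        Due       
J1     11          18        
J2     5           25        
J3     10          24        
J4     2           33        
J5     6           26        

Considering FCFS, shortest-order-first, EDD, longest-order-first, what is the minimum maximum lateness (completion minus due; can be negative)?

6

FIFO (arrival order): J1 J2 J3 J4 J5.
J1: 0→11, due 18, lateness -7
J2: 11→16, due 25, lateness -9
J3: 16→26, due 24, lateness 2
J4: 26→28, due 33, lateness -5
J5: 28→34, due 26, lateness 8
Maximum = 8.
SPT (increasing processing time): J4 J2 J5 J3 J1.
J4: 0→2, due 33, lateness -31
J2: 2→7, due 25, lateness -18
J5: 7→13, due 26, lateness -13
J3: 13→23, due 24, lateness -1
J1: 23→34, due 18, lateness 16
Maximum = 16.
EDD (increasing due date): J1 J3 J2 J5 J4.
J1: 0→11, due 18, lateness -7
J3: 11→21, due 24, lateness -3
J2: 21→26, due 25, lateness 1
J5: 26→32, due 26, lateness 6
J4: 32→34, due 33, lateness 1
Maximum = 6.
LPT (decreasing processing time): J1 J3 J5 J2 J4.
J1: 0→11, due 18, lateness -7
J3: 11→21, due 24, lateness -3
J5: 21→27, due 26, lateness 1
J2: 27→32, due 25, lateness 7
J4: 32→34, due 33, lateness 1
Maximum = 7.
FIFO 8, SPT 16, EDD 6, LPT 7 → minimum 6.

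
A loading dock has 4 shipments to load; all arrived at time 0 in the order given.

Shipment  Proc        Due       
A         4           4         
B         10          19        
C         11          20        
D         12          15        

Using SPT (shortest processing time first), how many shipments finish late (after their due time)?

2

SPT (increasing processing time): A B C D.
A: 0→4, due 4, tardiness 0
B: 4→14, due 19, tardiness 0
C: 14→25, due 20, tardiness 5
D: 25→37, due 15, tardiness 22
Late shipments: 2.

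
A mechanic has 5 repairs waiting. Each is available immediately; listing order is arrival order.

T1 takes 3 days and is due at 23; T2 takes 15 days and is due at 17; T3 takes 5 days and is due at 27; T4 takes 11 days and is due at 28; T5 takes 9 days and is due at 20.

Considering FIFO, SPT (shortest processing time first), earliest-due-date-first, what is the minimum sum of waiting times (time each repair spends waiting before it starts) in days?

56

FIFO (arrival order): T1 T2 T3 T4 T5.
T1: waits 0, runs 0→3
T2: waits 3, runs 3→18
T3: waits 18, runs 18→23
T4: waits 23, runs 23→34
T5: waits 34, runs 34→43
Sum = 0+3+18+23+34 = 78.
SPT (increasing processing time): T1 T3 T5 T4 T2.
T1: waits 0, runs 0→3
T3: waits 3, runs 3→8
T5: waits 8, runs 8→17
T4: waits 17, runs 17→28
T2: waits 28, runs 28→43
Sum = 0+3+8+17+28 = 56.
EDD (increasing due date): T2 T5 T1 T3 T4.
T2: waits 0, runs 0→15
T5: waits 15, runs 15→24
T1: waits 24, runs 24→27
T3: waits 27, runs 27→32
T4: waits 32, runs 32→43
Sum = 0+15+24+27+32 = 98.
FIFO 78, SPT 56, EDD 98 → minimum 56.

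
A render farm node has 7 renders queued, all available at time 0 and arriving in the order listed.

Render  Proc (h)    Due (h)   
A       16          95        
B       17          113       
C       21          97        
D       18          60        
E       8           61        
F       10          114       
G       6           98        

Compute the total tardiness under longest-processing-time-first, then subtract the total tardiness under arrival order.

-2

LPT (decreasing processing time): C D B A F E G.
C: 0→21, due 97, tardiness 0
D: 21→39, due 60, tardiness 0
B: 39→56, due 113, tardiness 0
A: 56→72, due 95, tardiness 0
F: 72→82, due 114, tardiness 0
E: 82→90, due 61, tardiness 29
G: 90→96, due 98, tardiness 0
Sum = 0+0+0+0+0+29+0 = 29.
FIFO (arrival order): A B C D E F G.
A: 0→16, due 95, tardiness 0
B: 16→33, due 113, tardiness 0
C: 33→54, due 97, tardiness 0
D: 54→72, due 60, tardiness 12
E: 72→80, due 61, tardiness 19
F: 80→90, due 114, tardiness 0
G: 90→96, due 98, tardiness 0
Sum = 0+0+0+12+19+0+0 = 31.
Difference = 29 − 31 = -2.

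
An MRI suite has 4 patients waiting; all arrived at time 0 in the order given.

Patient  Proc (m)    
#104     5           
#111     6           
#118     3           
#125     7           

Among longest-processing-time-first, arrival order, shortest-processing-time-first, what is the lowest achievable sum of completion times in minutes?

46

LPT (decreasing processing time): #125 #111 #104 #118.
#125: 0→7
#111: 7→13
#104: 13→18
#118: 18→21
Sum = 7+13+18+21 = 59.
FIFO (arrival order): #104 #111 #118 #125.
#104: 0→5
#111: 5→11
#118: 11→14
#125: 14→21
Sum = 5+11+14+21 = 51.
SPT (increasing processing time): #118 #104 #111 #125.
#118: 0→3
#104: 3→8
#111: 8→14
#125: 14→21
Sum = 3+8+14+21 = 46.
LPT 59, FIFO 51, SPT 46 → minimum 46.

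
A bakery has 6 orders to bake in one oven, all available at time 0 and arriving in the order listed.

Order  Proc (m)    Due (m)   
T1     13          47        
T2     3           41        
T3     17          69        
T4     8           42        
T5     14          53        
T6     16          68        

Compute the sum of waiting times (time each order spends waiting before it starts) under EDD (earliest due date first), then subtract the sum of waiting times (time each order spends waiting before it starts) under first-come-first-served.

-28

EDD (increasing due date): T2 T4 T1 T5 T6 T3.
T2: waits 0, runs 0→3
T4: waits 3, runs 3→11
T1: waits 11, runs 11→24
T5: waits 24, runs 24→38
T6: waits 38, runs 38→54
T3: waits 54, runs 54→71
Sum = 0+3+11+24+38+54 = 130.
FIFO (arrival order): T1 T2 T3 T4 T5 T6.
T1: waits 0, runs 0→13
T2: waits 13, runs 13→16
T3: waits 16, runs 16→33
T4: waits 33, runs 33→41
T5: waits 41, runs 41→55
T6: waits 55, runs 55→71
Sum = 0+13+16+33+41+55 = 158.
Difference = 130 − 158 = -28.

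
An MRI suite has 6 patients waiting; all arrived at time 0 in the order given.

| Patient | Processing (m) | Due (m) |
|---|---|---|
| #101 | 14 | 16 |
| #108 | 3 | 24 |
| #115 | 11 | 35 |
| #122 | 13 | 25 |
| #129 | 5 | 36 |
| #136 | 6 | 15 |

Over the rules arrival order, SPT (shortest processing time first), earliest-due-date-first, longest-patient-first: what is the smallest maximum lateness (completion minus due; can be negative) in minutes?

16

FIFO (arrival order): #101 #108 #115 #122 #129 #136.
#101: 0→14, due 16, lateness -2
#108: 14→17, due 24, lateness -7
#115: 17→28, due 35, lateness -7
#122: 28→41, due 25, lateness 16
#129: 41→46, due 36, lateness 10
#136: 46→52, due 15, lateness 37
Maximum = 37.
SPT (increasing processing time): #108 #129 #136 #115 #122 #101.
#108: 0→3, due 24, lateness -21
#129: 3→8, due 36, lateness -28
#136: 8→14, due 15, lateness -1
#115: 14→25, due 35, lateness -10
#122: 25→38, due 25, lateness 13
#101: 38→52, due 16, lateness 36
Maximum = 36.
EDD (increasing due date): #136 #101 #108 #122 #115 #129.
#136: 0→6, due 15, lateness -9
#101: 6→20, due 16, lateness 4
#108: 20→23, due 24, lateness -1
#122: 23→36, due 25, lateness 11
#115: 36→47, due 35, lateness 12
#129: 47→52, due 36, lateness 16
Maximum = 16.
LPT (decreasing processing time): #101 #122 #115 #136 #129 #108.
#101: 0→14, due 16, lateness -2
#122: 14→27, due 25, lateness 2
#115: 27→38, due 35, lateness 3
#136: 38→44, due 15, lateness 29
#129: 44→49, due 36, lateness 13
#108: 49→52, due 24, lateness 28
Maximum = 29.
FIFO 37, SPT 36, EDD 16, LPT 29 → minimum 16.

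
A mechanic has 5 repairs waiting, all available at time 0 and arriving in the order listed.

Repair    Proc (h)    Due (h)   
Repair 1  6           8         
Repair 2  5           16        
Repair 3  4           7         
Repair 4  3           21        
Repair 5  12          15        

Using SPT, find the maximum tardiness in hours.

SPT (increasing processing time): Repair 4 Repair 3 Repair 2 Repair 1 Repair 5.
Repair 4: 0→3, due 21, tardiness 0
Repair 3: 3→7, due 7, tardiness 0
Repair 2: 7→12, due 16, tardiness 0
Repair 1: 12→18, due 8, tardiness 10
Repair 5: 18→30, due 15, tardiness 15
Maximum = 15.

15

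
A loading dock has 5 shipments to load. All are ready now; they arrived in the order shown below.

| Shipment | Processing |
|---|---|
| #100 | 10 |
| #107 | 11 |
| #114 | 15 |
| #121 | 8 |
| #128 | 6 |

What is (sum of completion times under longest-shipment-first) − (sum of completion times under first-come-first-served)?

LPT (decreasing processing time): #114 #107 #100 #121 #128.
#114: 0→15
#107: 15→26
#100: 26→36
#121: 36→44
#128: 44→50
Sum = 15+26+36+44+50 = 171.
FIFO (arrival order): #100 #107 #114 #121 #128.
#100: 0→10
#107: 10→21
#114: 21→36
#121: 36→44
#128: 44→50
Sum = 10+21+36+44+50 = 161.
Difference = 171 − 161 = 10.

10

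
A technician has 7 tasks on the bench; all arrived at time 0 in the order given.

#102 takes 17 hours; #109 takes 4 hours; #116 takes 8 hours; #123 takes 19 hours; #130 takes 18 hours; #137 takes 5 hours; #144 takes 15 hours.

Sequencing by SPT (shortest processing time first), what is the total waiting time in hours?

SPT (increasing processing time): #109 #137 #116 #144 #102 #130 #123.
#109: waits 0, runs 0→4
#137: waits 4, runs 4→9
#116: waits 9, runs 9→17
#144: waits 17, runs 17→32
#102: waits 32, runs 32→49
#130: waits 49, runs 49→67
#123: waits 67, runs 67→86
Sum = 0+4+9+17+32+49+67 = 178.

178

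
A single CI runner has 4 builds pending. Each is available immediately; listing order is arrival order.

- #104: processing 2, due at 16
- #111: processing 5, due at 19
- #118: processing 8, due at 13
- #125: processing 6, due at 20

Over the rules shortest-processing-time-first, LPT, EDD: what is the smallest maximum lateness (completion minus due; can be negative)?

1

SPT (increasing processing time): #104 #111 #125 #118.
#104: 0→2, due 16, lateness -14
#111: 2→7, due 19, lateness -12
#125: 7→13, due 20, lateness -7
#118: 13→21, due 13, lateness 8
Maximum = 8.
LPT (decreasing processing time): #118 #125 #111 #104.
#118: 0→8, due 13, lateness -5
#125: 8→14, due 20, lateness -6
#111: 14→19, due 19, lateness 0
#104: 19→21, due 16, lateness 5
Maximum = 5.
EDD (increasing due date): #118 #104 #111 #125.
#118: 0→8, due 13, lateness -5
#104: 8→10, due 16, lateness -6
#111: 10→15, due 19, lateness -4
#125: 15→21, due 20, lateness 1
Maximum = 1.
SPT 8, LPT 5, EDD 1 → minimum 1.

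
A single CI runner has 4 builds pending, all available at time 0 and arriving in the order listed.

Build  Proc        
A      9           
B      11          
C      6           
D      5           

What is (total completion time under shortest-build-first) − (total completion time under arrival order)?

-19

SPT (increasing processing time): D C A B.
D: 0→5
C: 5→11
A: 11→20
B: 20→31
Sum = 5+11+20+31 = 67.
FIFO (arrival order): A B C D.
A: 0→9
B: 9→20
C: 20→26
D: 26→31
Sum = 9+20+26+31 = 86.
Difference = 67 − 86 = -19.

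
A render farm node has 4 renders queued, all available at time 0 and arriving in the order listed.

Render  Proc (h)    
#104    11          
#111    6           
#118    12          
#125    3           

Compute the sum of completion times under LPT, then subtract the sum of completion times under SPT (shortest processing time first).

LPT (decreasing processing time): #118 #104 #111 #125.
#118: 0→12
#104: 12→23
#111: 23→29
#125: 29→32
Sum = 12+23+29+32 = 96.
SPT (increasing processing time): #125 #111 #104 #118.
#125: 0→3
#111: 3→9
#104: 9→20
#118: 20→32
Sum = 3+9+20+32 = 64.
Difference = 96 − 64 = 32.

32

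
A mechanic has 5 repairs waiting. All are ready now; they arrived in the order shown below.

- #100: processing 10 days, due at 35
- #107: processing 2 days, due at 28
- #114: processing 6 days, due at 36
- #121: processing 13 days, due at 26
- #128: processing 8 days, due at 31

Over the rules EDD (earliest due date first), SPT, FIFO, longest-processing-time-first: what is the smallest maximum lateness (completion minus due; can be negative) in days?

EDD (increasing due date): #121 #107 #128 #100 #114.
#121: 0→13, due 26, lateness -13
#107: 13→15, due 28, lateness -13
#128: 15→23, due 31, lateness -8
#100: 23→33, due 35, lateness -2
#114: 33→39, due 36, lateness 3
Maximum = 3.
SPT (increasing processing time): #107 #114 #128 #100 #121.
#107: 0→2, due 28, lateness -26
#114: 2→8, due 36, lateness -28
#128: 8→16, due 31, lateness -15
#100: 16→26, due 35, lateness -9
#121: 26→39, due 26, lateness 13
Maximum = 13.
FIFO (arrival order): #100 #107 #114 #121 #128.
#100: 0→10, due 35, lateness -25
#107: 10→12, due 28, lateness -16
#114: 12→18, due 36, lateness -18
#121: 18→31, due 26, lateness 5
#128: 31→39, due 31, lateness 8
Maximum = 8.
LPT (decreasing processing time): #121 #100 #128 #114 #107.
#121: 0→13, due 26, lateness -13
#100: 13→23, due 35, lateness -12
#128: 23→31, due 31, lateness 0
#114: 31→37, due 36, lateness 1
#107: 37→39, due 28, lateness 11
Maximum = 11.
EDD 3, SPT 13, FIFO 8, LPT 11 → minimum 3.

3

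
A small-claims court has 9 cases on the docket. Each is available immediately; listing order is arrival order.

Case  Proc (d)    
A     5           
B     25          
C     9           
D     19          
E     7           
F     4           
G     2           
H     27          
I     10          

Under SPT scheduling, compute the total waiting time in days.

SPT (increasing processing time): G F A E C I D B H.
G: waits 0, runs 0→2
F: waits 2, runs 2→6
A: waits 6, runs 6→11
E: waits 11, runs 11→18
C: waits 18, runs 18→27
I: waits 27, runs 27→37
D: waits 37, runs 37→56
B: waits 56, runs 56→81
H: waits 81, runs 81→108
Sum = 0+2+6+11+18+27+37+56+81 = 238.

238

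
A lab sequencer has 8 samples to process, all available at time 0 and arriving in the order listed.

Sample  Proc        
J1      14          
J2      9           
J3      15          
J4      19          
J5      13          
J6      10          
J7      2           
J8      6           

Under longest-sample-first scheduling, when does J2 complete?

80

LPT (decreasing processing time): J4 J3 J1 J5 J6 J2 J8 J7.
J4: 0→19
J3: 19→34
J1: 34→48
J5: 48→61
J6: 61→71
J2: 71→80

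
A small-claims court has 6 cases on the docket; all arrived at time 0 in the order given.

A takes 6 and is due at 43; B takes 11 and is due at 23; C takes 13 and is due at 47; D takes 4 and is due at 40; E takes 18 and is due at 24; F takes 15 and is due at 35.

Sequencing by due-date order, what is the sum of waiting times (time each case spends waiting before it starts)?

186

EDD (increasing due date): B E F D A C.
B: waits 0, runs 0→11
E: waits 11, runs 11→29
F: waits 29, runs 29→44
D: waits 44, runs 44→48
A: waits 48, runs 48→54
C: waits 54, runs 54→67
Sum = 0+11+29+44+48+54 = 186.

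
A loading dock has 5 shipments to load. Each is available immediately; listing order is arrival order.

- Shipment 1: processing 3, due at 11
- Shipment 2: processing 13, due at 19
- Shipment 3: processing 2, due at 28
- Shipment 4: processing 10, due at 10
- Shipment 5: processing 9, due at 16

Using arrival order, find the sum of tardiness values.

FIFO (arrival order): Shipment 1 Shipment 2 Shipment 3 Shipment 4 Shipment 5.
Shipment 1: 0→3, due 11, tardiness 0
Shipment 2: 3→16, due 19, tardiness 0
Shipment 3: 16→18, due 28, tardiness 0
Shipment 4: 18→28, due 10, tardiness 18
Shipment 5: 28→37, due 16, tardiness 21
Sum = 0+0+0+18+21 = 39.

39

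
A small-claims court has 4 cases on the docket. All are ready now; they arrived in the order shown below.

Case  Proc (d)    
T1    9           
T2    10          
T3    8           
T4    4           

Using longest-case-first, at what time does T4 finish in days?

31

LPT (decreasing processing time): T2 T1 T3 T4.
T2: 0→10
T1: 10→19
T3: 19→27
T4: 27→31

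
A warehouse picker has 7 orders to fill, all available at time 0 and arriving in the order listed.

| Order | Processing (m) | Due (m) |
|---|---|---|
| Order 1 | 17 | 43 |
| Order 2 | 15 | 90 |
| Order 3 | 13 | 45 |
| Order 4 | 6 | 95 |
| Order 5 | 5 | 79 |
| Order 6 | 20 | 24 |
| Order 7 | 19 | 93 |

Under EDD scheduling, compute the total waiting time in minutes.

321

EDD (increasing due date): Order 6 Order 1 Order 3 Order 5 Order 2 Order 7 Order 4.
Order 6: waits 0, runs 0→20
Order 1: waits 20, runs 20→37
Order 3: waits 37, runs 37→50
Order 5: waits 50, runs 50→55
Order 2: waits 55, runs 55→70
Order 7: waits 70, runs 70→89
Order 4: waits 89, runs 89→95
Sum = 0+20+37+50+55+70+89 = 321.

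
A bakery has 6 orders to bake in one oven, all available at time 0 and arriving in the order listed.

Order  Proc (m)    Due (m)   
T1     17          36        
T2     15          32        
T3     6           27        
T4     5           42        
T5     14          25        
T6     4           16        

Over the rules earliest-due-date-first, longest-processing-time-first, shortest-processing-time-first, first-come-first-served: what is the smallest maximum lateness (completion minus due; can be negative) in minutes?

EDD (increasing due date): T6 T5 T3 T2 T1 T4.
T6: 0→4, due 16, lateness -12
T5: 4→18, due 25, lateness -7
T3: 18→24, due 27, lateness -3
T2: 24→39, due 32, lateness 7
T1: 39→56, due 36, lateness 20
T4: 56→61, due 42, lateness 19
Maximum = 20.
LPT (decreasing processing time): T1 T2 T5 T3 T4 T6.
T1: 0→17, due 36, lateness -19
T2: 17→32, due 32, lateness 0
T5: 32→46, due 25, lateness 21
T3: 46→52, due 27, lateness 25
T4: 52→57, due 42, lateness 15
T6: 57→61, due 16, lateness 45
Maximum = 45.
SPT (increasing processing time): T6 T4 T3 T5 T2 T1.
T6: 0→4, due 16, lateness -12
T4: 4→9, due 42, lateness -33
T3: 9→15, due 27, lateness -12
T5: 15→29, due 25, lateness 4
T2: 29→44, due 32, lateness 12
T1: 44→61, due 36, lateness 25
Maximum = 25.
FIFO (arrival order): T1 T2 T3 T4 T5 T6.
T1: 0→17, due 36, lateness -19
T2: 17→32, due 32, lateness 0
T3: 32→38, due 27, lateness 11
T4: 38→43, due 42, lateness 1
T5: 43→57, due 25, lateness 32
T6: 57→61, due 16, lateness 45
Maximum = 45.
EDD 20, LPT 45, SPT 25, FIFO 45 → minimum 20.

20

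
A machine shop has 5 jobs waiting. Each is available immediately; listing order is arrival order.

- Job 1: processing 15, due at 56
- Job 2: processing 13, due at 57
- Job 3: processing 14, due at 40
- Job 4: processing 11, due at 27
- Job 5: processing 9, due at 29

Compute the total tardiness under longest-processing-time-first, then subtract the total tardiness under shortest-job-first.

46

LPT (decreasing processing time): Job 1 Job 3 Job 2 Job 4 Job 5.
Job 1: 0→15, due 56, tardiness 0
Job 3: 15→29, due 40, tardiness 0
Job 2: 29→42, due 57, tardiness 0
Job 4: 42→53, due 27, tardiness 26
Job 5: 53→62, due 29, tardiness 33
Sum = 0+0+0+26+33 = 59.
SPT (increasing processing time): Job 5 Job 4 Job 2 Job 3 Job 1.
Job 5: 0→9, due 29, tardiness 0
Job 4: 9→20, due 27, tardiness 0
Job 2: 20→33, due 57, tardiness 0
Job 3: 33→47, due 40, tardiness 7
Job 1: 47→62, due 56, tardiness 6
Sum = 0+0+0+7+6 = 13.
Difference = 59 − 13 = 46.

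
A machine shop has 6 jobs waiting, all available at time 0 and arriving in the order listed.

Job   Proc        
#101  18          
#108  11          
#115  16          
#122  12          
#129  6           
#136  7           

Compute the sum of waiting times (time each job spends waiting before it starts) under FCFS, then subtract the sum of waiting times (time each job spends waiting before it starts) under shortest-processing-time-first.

81

FIFO (arrival order): #101 #108 #115 #122 #129 #136.
#101: waits 0, runs 0→18
#108: waits 18, runs 18→29
#115: waits 29, runs 29→45
#122: waits 45, runs 45→57
#129: waits 57, runs 57→63
#136: waits 63, runs 63→70
Sum = 0+18+29+45+57+63 = 212.
SPT (increasing processing time): #129 #136 #108 #122 #115 #101.
#129: waits 0, runs 0→6
#136: waits 6, runs 6→13
#108: waits 13, runs 13→24
#122: waits 24, runs 24→36
#115: waits 36, runs 36→52
#101: waits 52, runs 52→70
Sum = 0+6+13+24+36+52 = 131.
Difference = 212 − 131 = 81.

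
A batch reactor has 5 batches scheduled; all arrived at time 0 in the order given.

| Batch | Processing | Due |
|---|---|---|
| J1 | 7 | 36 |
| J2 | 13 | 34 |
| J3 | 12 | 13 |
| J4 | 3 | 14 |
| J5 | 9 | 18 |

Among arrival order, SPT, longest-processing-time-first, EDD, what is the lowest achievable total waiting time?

FIFO (arrival order): J1 J2 J3 J4 J5.
J1: waits 0, runs 0→7
J2: waits 7, runs 7→20
J3: waits 20, runs 20→32
J4: waits 32, runs 32→35
J5: waits 35, runs 35→44
Sum = 0+7+20+32+35 = 94.
SPT (increasing processing time): J4 J1 J5 J3 J2.
J4: waits 0, runs 0→3
J1: waits 3, runs 3→10
J5: waits 10, runs 10→19
J3: waits 19, runs 19→31
J2: waits 31, runs 31→44
Sum = 0+3+10+19+31 = 63.
LPT (decreasing processing time): J2 J3 J5 J1 J4.
J2: waits 0, runs 0→13
J3: waits 13, runs 13→25
J5: waits 25, runs 25→34
J1: waits 34, runs 34→41
J4: waits 41, runs 41→44
Sum = 0+13+25+34+41 = 113.
EDD (increasing due date): J3 J4 J5 J2 J1.
J3: waits 0, runs 0→12
J4: waits 12, runs 12→15
J5: waits 15, runs 15→24
J2: waits 24, runs 24→37
J1: waits 37, runs 37→44
Sum = 0+12+15+24+37 = 88.
FIFO 94, SPT 63, LPT 113, EDD 88 → minimum 63.

63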